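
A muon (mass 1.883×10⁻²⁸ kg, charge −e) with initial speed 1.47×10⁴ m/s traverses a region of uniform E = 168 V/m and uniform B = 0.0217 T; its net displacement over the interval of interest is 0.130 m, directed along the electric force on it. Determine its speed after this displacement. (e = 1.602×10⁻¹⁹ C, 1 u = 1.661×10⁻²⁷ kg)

v_f ≈ 1.93×10⁵ m/s

B does no work; ΔKE = |q|E d.
½mv_f² = ½mv₀² + |q|Ed = ½(1.883×10⁻²⁸)(1.47×10⁴)² + (1.602×10⁻¹⁹)(168)(0.130) ≈ 2.034×10⁻²⁰ J + 3.499×10⁻¹⁸ J ≈ 3.519×10⁻¹⁸ J.
v_f = √(2·3.519×10⁻¹⁸/1.883×10⁻²⁸) ≈ 1.93×10⁵ m/s.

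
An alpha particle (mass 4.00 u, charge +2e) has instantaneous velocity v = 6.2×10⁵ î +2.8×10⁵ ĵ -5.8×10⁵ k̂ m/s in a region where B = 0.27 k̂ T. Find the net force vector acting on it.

v×B = (7.56×10⁴, -1.67×10⁵, 0) N/C.
F = q v×B = (3.204×10⁻¹⁹ C)·(7.56×10⁴, -1.67×10⁵, 0) = (2.42×10⁻¹⁴, -5.36×10⁻¹⁴, 0) N.

F ≈ (2.42×10⁻¹⁴, -5.36×10⁻¹⁴, 0) N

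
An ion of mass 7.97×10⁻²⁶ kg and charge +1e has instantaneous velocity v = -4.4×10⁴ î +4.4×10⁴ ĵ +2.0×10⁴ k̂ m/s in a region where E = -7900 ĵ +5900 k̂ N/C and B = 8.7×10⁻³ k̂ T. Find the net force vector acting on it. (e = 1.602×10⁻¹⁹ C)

v×B = (383, 383, 0) N/C.
E + v×B = (383, -7520, 5900) N/C.
F = q(E + v×B) = (1.602×10⁻¹⁹ C)·(383, -7520, 5900) = (6.13×10⁻¹⁷, -1.20×10⁻¹⁵, 9.45×10⁻¹⁶) N.

F ≈ (6.13×10⁻¹⁷, -1.20×10⁻¹⁵, 9.45×10⁻¹⁶) N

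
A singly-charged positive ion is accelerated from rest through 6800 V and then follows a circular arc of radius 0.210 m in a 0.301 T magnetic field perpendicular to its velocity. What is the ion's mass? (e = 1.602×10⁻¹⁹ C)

m ≈ 4.71×10⁻²⁶ kg

Combine |q|V = ½mv² and r = mv/(|q|B): eliminate v to get m = qB²r²/(2V).
m = (1.602×10⁻¹⁹)(0.301)²(0.210)²/(2·6800) ≈ 4.71×10⁻²⁶ kg.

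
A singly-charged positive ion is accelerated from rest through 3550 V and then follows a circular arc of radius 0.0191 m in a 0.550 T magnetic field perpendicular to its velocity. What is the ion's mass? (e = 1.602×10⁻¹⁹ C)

m ≈ 2.49×10⁻²⁷ kg

Combine |q|V = ½mv² and r = mv/(|q|B): eliminate v to get m = qB²r²/(2V).
m = (1.602×10⁻¹⁹)(0.550)²(0.0191)²/(2·3550) ≈ 2.49×10⁻²⁷ kg.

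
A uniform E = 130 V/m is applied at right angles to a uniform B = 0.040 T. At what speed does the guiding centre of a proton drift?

In crossed fields the guiding centre drifts at v_d = |E×B|/B² = E/B, independent of charge and mass.
v_d = 130/0.040 = 3200 m/s.

v_d ≈ 3200 m/s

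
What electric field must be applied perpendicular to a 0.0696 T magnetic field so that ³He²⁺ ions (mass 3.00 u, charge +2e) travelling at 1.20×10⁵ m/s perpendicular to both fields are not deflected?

For straight-line motion qE = qvB, so E = vB.
E = 1.20×10⁵ × 0.0696 = 8350 V/m.

E = 8350 V/m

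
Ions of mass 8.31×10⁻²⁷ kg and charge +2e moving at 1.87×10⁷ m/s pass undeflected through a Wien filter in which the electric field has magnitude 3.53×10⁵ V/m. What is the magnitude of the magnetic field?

B = 0.0189 T

Balance of forces in the selector: qE = qvB ⇒ B = E/v.
B = 3.53×10⁵/1.87×10⁷ = 0.0189 T.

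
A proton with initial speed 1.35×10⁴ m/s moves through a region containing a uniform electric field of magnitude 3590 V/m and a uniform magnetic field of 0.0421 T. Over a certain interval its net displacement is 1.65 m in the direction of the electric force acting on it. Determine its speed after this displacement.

v_f ≈ 1.07×10⁶ m/s

B does no work; ΔKE = |q|E d.
½mv_f² = ½mv₀² + |q|Ed = ½(1.673×10⁻²⁷)(1.35×10⁴)² + (1.602×10⁻¹⁹)(3590)(1.65) ≈ 1.525×10⁻¹⁹ J + 9.489×10⁻¹⁶ J ≈ 9.491×10⁻¹⁶ J.
v_f = √(2·9.491×10⁻¹⁶/1.673×10⁻²⁷) ≈ 1.07×10⁶ m/s.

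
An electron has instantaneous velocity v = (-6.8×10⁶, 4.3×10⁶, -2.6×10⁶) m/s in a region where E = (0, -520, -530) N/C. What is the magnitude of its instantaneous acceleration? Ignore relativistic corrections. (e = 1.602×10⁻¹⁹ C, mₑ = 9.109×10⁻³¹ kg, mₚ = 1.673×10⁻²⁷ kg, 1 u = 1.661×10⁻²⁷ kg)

Only an electric field acts, so F = qE = (−1.602×10⁻¹⁹ C)·(0, -520, -530) = (0, 8.33×10⁻¹⁷, 8.49×10⁻¹⁷) N.
|a| = |F|/m = 1.189×10⁻¹⁶/9.109×10⁻³¹ ≈ 1.31×10¹⁴ m/s².

|a| ≈ 1.31×10¹⁴ m/s²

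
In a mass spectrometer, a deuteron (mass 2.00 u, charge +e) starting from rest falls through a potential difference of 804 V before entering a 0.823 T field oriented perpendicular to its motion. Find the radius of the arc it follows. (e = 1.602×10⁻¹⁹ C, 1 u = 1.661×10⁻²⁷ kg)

r ≈ 7.02×10⁻³ m

Acceleration: |q|V = ½mv² ⇒ v = √(2|q|V/m) = √(2·1.602×10⁻¹⁹·804/3.322×10⁻²⁷) ≈ 2.785×10⁵ m/s.
In the field: r = mv/(|q|B) = (3.322×10⁻²⁷)(2.785×10⁵)/((1.602×10⁻¹⁹)(0.823)) ≈ 7.02×10⁻³ m.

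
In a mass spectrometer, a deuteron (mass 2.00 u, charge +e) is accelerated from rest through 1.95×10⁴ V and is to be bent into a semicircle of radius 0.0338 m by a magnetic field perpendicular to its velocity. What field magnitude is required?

B ≈ 0.841 T

v = √(2|q|V/m) = √(2·1.602×10⁻¹⁹·1.95×10⁴/3.322×10⁻²⁷) ≈ 1.371×10⁶ m/s.
B = mv/(|q|r) = (3.322×10⁻²⁷)(1.371×10⁶)/((1.602×10⁻¹⁹)(0.0338)) ≈ 0.841 T.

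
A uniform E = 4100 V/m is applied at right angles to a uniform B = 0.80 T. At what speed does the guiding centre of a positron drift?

In crossed fields the guiding centre drifts at v_d = |E×B|/B² = E/B, independent of charge and mass.
v_d = 4100/0.80 = 5100 m/s.

v_d ≈ 5100 m/s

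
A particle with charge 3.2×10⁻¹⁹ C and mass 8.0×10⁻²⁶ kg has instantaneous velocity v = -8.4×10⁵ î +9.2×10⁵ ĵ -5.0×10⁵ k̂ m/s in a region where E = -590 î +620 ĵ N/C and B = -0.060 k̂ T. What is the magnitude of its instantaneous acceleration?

|a| ≈ 2.99×10¹¹ m/s²

v×B = (-5.52×10⁴, -5.04×10⁴, 0) N/C.
E + v×B = (-5.58×10⁴, -4.98×10⁴, 0) N/C.
F = q(E + v×B) = (3.2×10⁻¹⁹ C)·(-5.58×10⁴, -4.98×10⁴, 0) = (-1.79×10⁻¹⁴, -1.59×10⁻¹⁴, 0) N.
|a| = |F|/m = 2.393×10⁻¹⁴/8.0×10⁻²⁶ ≈ 2.99×10¹¹ m/s².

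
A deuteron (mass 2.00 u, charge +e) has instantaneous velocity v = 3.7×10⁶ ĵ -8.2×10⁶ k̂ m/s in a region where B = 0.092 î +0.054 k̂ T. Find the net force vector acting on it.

v×B = (2.00×10⁵, -7.54×10⁵, -3.40×10⁵) N/C.
F = q v×B = (1.602×10⁻¹⁹ C)·(2.00×10⁵, -7.54×10⁵, -3.40×10⁵) = (3.20×10⁻¹⁴, -1.21×10⁻¹³, -5.45×10⁻¹⁴) N.

F ≈ (3.20×10⁻¹⁴, -1.21×10⁻¹³, -5.45×10⁻¹⁴) N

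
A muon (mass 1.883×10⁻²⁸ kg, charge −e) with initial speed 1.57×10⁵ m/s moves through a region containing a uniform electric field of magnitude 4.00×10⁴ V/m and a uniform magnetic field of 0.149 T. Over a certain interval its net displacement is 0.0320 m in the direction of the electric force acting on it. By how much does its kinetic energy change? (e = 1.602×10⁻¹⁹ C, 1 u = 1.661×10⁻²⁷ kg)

ΔKE ≈ 2.05×10⁻¹⁶ J

The magnetic force is always ⟂ v and does no work; only the electric force changes KE.
ΔKE = F_E · d = |q|E d = (1.602×10⁻¹⁹)(4.00×10⁴)(0.0320) ≈ 2.05×10⁻¹⁶ J.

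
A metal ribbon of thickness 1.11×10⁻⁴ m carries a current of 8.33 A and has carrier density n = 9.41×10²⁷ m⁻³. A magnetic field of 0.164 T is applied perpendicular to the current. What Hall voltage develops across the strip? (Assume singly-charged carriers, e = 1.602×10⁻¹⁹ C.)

V_H ≈ 8.16×10⁻⁶ V

V_H = IB/(n e t).
V_H = (8.33)(0.164)/((9.41×10²⁷)(1.602×10⁻¹⁹)(1.11×10⁻⁴)) ≈ 8.16×10⁻⁶ V.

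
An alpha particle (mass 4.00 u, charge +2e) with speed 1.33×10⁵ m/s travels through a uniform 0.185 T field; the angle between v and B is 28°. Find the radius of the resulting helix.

v⊥ = v sinθ = 1.33×10⁵·sin28° ≈ 6.244×10⁴ m/s.
r = m v⊥/(|q|B) = (6.644×10⁻²⁷)(6.244×10⁴)/((3.204×10⁻¹⁹)(0.185)) ≈ 7.00×10⁻³ m.

r ≈ 7.00×10⁻³ m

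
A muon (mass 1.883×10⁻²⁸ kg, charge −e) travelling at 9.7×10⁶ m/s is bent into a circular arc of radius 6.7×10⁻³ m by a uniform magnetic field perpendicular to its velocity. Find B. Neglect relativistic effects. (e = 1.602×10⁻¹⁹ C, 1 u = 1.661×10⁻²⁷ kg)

From |q|vB = mv²/r, B = mv/(|q|r).
B = (1.883×10⁻²⁸)(9.7×10⁶)/((1.602×10⁻¹⁹)(6.7×10⁻³)) ≈ 1.7 T.

B ≈ 1.7 T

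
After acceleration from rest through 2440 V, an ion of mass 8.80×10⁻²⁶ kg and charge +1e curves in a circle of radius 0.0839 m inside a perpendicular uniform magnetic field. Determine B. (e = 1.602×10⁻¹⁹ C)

B ≈ 0.617 T

v = √(2|q|V/m) = √(2·1.602×10⁻¹⁹·2440/8.80×10⁻²⁶) ≈ 9.425×10⁴ m/s.
B = mv/(|q|r) = (8.80×10⁻²⁶)(9.425×10⁴)/((1.602×10⁻¹⁹)(0.0839)) ≈ 0.617 T.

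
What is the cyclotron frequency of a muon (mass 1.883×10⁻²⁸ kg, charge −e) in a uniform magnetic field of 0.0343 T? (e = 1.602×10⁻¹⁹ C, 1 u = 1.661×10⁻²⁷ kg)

f = |q|B/(2πm).
f = (1.602×10⁻¹⁹)(0.0343)/(2π·1.883×10⁻²⁸) ≈ 4.64×10⁶ Hz.

f ≈ 4.64×10⁶ Hz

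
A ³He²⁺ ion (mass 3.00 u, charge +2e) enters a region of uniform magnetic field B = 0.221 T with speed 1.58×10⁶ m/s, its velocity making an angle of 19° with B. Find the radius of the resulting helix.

v⊥ = v sinθ = 1.58×10⁶·sin19° ≈ 5.144×10⁵ m/s.
r = m v⊥/(|q|B) = (4.983×10⁻²⁷)(5.144×10⁵)/((3.204×10⁻¹⁹)(0.221)) ≈ 0.0362 m.

r ≈ 0.0362 m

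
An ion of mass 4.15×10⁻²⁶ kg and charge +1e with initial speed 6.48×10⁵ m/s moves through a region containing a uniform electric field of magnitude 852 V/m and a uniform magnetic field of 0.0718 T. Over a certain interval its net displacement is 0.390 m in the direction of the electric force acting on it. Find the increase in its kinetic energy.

The magnetic force is always ⟂ v and does no work; only the electric force changes KE.
ΔKE = F_E · d = |q|E d = (1.602×10⁻¹⁹)(852)(0.390) ≈ 5.32×10⁻¹⁷ J.

ΔKE ≈ 5.32×10⁻¹⁷ J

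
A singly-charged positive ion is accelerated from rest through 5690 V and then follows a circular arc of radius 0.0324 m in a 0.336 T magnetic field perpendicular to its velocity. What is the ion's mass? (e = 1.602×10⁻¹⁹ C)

m ≈ 1.67×10⁻²⁷ kg

Combine |q|V = ½mv² and r = mv/(|q|B): eliminate v to get m = qB²r²/(2V).
m = (1.602×10⁻¹⁹)(0.336)²(0.0324)²/(2·5690) ≈ 1.67×10⁻²⁷ kg.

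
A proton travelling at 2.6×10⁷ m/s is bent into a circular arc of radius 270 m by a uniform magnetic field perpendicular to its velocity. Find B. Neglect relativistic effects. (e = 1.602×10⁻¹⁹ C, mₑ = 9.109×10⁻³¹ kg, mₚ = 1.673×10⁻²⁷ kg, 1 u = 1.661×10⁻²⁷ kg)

B ≈ 1.0×10⁻³ T

From |q|vB = mv²/r, B = mv/(|q|r).
B = (1.673×10⁻²⁷)(2.6×10⁷)/((1.602×10⁻¹⁹)(270)) ≈ 1.0×10⁻³ T.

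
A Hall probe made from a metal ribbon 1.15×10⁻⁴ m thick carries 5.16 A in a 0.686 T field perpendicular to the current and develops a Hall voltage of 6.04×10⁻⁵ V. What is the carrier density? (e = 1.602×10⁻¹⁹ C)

n ≈ 3.18×10²⁷ m⁻³

From V_H = IB/(n e t), n = IB/(V_H e t).
n = (5.16)(0.686)/((6.04×10⁻⁵)(1.602×10⁻¹⁹)(1.15×10⁻⁴)) ≈ 3.18×10²⁷ m⁻³.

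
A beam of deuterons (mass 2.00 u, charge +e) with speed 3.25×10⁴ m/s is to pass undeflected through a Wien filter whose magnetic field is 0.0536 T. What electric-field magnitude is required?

E = 1740 V/m

For straight-line motion qE = qvB, so E = vB.
E = 3.25×10⁴ × 0.0536 = 1740 V/m.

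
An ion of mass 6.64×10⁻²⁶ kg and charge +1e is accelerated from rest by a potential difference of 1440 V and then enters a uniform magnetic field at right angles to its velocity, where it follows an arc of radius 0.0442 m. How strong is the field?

B ≈ 0.782 T

v = √(2|q|V/m) = √(2·1.602×10⁻¹⁹·1440/6.64×10⁻²⁶) ≈ 8.336×10⁴ m/s.
B = mv/(|q|r) = (6.64×10⁻²⁶)(8.336×10⁴)/((1.602×10⁻¹⁹)(0.0442)) ≈ 0.782 T.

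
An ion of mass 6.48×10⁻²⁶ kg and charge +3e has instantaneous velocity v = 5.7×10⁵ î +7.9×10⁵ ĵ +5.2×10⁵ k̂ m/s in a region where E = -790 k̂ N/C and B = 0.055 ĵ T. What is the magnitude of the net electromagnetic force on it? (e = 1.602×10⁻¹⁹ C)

v×B = (-2.86×10⁴, 0, 3.14×10⁴) N/C.
E + v×B = (-2.86×10⁴, 0, 3.06×10⁴) N/C.
F = q(E + v×B) = (4.806×10⁻¹⁹ C)·(-2.86×10⁴, 0, 3.06×10⁴) = (-1.37×10⁻¹⁴, 0, 1.47×10⁻¹⁴) N.
|F| = 2.01×10⁻¹⁴ N.

|F| ≈ 2.01×10⁻¹⁴ N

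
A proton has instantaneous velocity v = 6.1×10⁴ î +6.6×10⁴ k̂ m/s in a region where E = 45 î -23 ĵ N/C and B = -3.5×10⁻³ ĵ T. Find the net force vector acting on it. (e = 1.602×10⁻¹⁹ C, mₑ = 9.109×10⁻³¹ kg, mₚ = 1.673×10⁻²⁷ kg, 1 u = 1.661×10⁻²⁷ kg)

v×B = (231, 0, -214) N/C.
E + v×B = (276, -23.0, -214) N/C.
F = q(E + v×B) = (1.602×10⁻¹⁹ C)·(276, -23.0, -214) = (4.42×10⁻¹⁷, -3.68×10⁻¹⁸, -3.42×10⁻¹⁷) N.

F ≈ (4.42×10⁻¹⁷, -3.68×10⁻¹⁸, -3.42×10⁻¹⁷) N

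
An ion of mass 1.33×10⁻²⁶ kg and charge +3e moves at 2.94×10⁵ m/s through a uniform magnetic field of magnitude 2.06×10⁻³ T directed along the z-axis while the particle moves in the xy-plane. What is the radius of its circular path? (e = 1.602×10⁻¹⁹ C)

The magnetic force provides the centripetal force: |q|vB = mv²/r.
r = mv/(|q|B) = (1.33×10⁻²⁶)(2.94×10⁵)/((4.806×10⁻¹⁹)(2.06×10⁻³)) ≈ 3.95 m.

r ≈ 3.95 m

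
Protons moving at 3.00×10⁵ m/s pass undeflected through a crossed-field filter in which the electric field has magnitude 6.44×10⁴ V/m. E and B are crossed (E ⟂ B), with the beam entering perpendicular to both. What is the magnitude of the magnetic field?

B = 0.215 T

Balance of forces in the selector: qE = qvB ⇒ B = E/v.
B = 6.44×10⁴/3.00×10⁵ = 0.215 T.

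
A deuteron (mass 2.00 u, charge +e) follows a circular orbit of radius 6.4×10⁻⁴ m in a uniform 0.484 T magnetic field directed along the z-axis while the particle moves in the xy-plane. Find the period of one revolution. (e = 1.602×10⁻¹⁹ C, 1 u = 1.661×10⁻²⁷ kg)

T ≈ 2.69×10⁻⁷ s

The cyclotron period depends only on m, q, B: T = 2πm/(|q|B).
T = 2π(3.322×10⁻²⁷)/((1.602×10⁻¹⁹)(0.484)) ≈ 2.69×10⁻⁷ s.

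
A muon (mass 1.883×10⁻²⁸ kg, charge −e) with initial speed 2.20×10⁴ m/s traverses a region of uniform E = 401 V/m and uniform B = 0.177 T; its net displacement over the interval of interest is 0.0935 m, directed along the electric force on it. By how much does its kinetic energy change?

ΔKE ≈ 6.01×10⁻¹⁸ J

The magnetic force is always ⟂ v and does no work; only the electric force changes KE.
ΔKE = F_E · d = |q|E d = (1.602×10⁻¹⁹)(401)(0.0935) ≈ 6.01×10⁻¹⁸ J.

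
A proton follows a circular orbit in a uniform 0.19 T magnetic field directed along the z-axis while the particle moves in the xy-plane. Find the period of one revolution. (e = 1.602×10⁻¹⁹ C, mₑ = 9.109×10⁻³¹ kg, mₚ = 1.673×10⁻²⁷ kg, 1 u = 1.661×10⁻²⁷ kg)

The cyclotron period depends only on m, q, B: T = 2πm/(|q|B).
T = 2π(1.673×10⁻²⁷)/((1.602×10⁻¹⁹)(0.19)) ≈ 3.5×10⁻⁷ s.

T ≈ 3.5×10⁻⁷ s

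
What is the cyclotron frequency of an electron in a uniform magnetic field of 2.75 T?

f = |q|B/(2πm).
f = (1.602×10⁻¹⁹)(2.75)/(2π·9.109×10⁻³¹) ≈ 7.70×10¹⁰ Hz.

f ≈ 7.70×10¹⁰ Hz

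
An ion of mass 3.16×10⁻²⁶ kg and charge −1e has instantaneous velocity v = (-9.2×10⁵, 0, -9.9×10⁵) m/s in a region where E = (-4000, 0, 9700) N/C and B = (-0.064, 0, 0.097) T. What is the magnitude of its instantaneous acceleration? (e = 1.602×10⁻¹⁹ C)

v×B = (0, 1.53×10⁵, 0) N/C.
E + v×B = (-4000, 1.53×10⁵, 9700) N/C.
F = q(E + v×B) = (−1.602×10⁻¹⁹ C)·(-4000, 1.53×10⁵, 9700) = (6.41×10⁻¹⁶, -2.44×10⁻¹⁴, -1.55×10⁻¹⁵) N.
|a| = |F|/m = 2.450×10⁻¹⁴/3.16×10⁻²⁶ ≈ 7.75×10¹¹ m/s².

|a| ≈ 7.75×10¹¹ m/s²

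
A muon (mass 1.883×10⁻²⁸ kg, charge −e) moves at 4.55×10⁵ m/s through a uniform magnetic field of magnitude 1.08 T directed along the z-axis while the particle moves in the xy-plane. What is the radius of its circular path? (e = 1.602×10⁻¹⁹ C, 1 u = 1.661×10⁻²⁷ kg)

The magnetic force provides the centripetal force: |q|vB = mv²/r.
r = mv/(|q|B) = (1.883×10⁻²⁸)(4.55×10⁵)/((1.602×10⁻¹⁹)(1.08)) ≈ 4.95×10⁻⁴ m.

r ≈ 4.95×10⁻⁴ m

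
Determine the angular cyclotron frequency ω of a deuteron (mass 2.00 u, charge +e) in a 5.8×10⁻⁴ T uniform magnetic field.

ω ≈ 2.8×10⁴ rad/s

ω = |q|B/m.
ω = (1.602×10⁻¹⁹)(5.8×10⁻⁴)/3.322×10⁻²⁷ ≈ 2.8×10⁴ rad/s.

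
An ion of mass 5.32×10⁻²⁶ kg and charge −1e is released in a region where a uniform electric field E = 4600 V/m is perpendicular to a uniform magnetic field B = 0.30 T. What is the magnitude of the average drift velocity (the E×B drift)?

v_d ≈ 1.5×10⁴ m/s

The steady drift has the magnetic force balancing the electric force, so v_d = E/B.
v_d = 4600/0.30 = 1.5×10⁴ m/s.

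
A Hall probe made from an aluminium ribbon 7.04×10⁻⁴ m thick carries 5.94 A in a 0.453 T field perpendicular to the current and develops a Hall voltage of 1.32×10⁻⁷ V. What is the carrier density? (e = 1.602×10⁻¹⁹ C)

From V_H = IB/(n e t), n = IB/(V_H e t).
n = (5.94)(0.453)/((1.32×10⁻⁷)(1.602×10⁻¹⁹)(7.04×10⁻⁴)) ≈ 1.81×10²⁹ m⁻³.

n ≈ 1.81×10²⁹ m⁻³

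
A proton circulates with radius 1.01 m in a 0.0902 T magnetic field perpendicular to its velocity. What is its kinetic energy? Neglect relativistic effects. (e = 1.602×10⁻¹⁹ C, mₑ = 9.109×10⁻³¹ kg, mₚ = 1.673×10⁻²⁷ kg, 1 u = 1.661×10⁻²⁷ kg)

KE ≈ 6.37×10⁻¹⁴ J

v = |q|Br/m, then KE = ½mv² = (qBr)²/(2m).
v = (1.602×10⁻¹⁹)(0.0902)(1.01)/1.673×10⁻²⁷ ≈ 8.724×10⁶ m/s.
KE = ½(1.673×10⁻²⁷)(8.724×10⁶)² ≈ 6.37×10⁻¹⁴ J.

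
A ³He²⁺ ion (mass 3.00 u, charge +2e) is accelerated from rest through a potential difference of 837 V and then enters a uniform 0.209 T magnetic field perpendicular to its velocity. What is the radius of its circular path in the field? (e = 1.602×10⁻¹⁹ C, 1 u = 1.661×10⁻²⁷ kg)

r ≈ 0.0244 m

Acceleration: |q|V = ½mv² ⇒ v = √(2|q|V/m) = √(2·3.204×10⁻¹⁹·837/4.983×10⁻²⁷) ≈ 3.281×10⁵ m/s.
In the field: r = mv/(|q|B) = (4.983×10⁻²⁷)(3.281×10⁵)/((3.204×10⁻¹⁹)(0.209)) ≈ 0.0244 m.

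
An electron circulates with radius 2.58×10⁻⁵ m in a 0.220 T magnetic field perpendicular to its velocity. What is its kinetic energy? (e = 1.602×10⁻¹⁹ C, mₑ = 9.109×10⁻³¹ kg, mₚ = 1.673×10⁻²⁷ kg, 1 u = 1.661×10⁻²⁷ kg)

v = |q|Br/m, then KE = ½mv² = (qBr)²/(2m).
v = (1.602×10⁻¹⁹)(0.220)(2.58×10⁻⁵)/9.109×10⁻³¹ ≈ 9.982×10⁵ m/s.
KE = ½(9.109×10⁻³¹)(9.982×10⁵)² ≈ 4.54×10⁻¹⁹ J.

KE ≈ 4.54×10⁻¹⁹ J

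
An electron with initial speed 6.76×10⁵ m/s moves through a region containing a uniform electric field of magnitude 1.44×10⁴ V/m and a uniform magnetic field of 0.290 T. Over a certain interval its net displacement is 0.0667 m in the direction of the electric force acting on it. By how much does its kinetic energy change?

ΔKE ≈ 1.54×10⁻¹⁶ J

The magnetic force is always ⟂ v and does no work; only the electric force changes KE.
ΔKE = F_E · d = |q|E d = (1.602×10⁻¹⁹)(1.44×10⁴)(0.0667) ≈ 1.54×10⁻¹⁶ J.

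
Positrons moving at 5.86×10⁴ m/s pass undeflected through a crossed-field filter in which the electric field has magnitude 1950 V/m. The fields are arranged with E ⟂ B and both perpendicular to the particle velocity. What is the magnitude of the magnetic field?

Balance of forces in the selector: qE = qvB ⇒ B = E/v.
B = 1950/5.86×10⁴ = 0.0333 T.

B = 0.0333 T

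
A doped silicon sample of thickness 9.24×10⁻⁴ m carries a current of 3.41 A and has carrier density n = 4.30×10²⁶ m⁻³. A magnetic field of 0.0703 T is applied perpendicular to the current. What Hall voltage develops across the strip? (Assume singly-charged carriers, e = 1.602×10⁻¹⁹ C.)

V_H ≈ 3.77×10⁻⁶ V

V_H = IB/(n e t).
V_H = (3.41)(0.0703)/((4.30×10²⁶)(1.602×10⁻¹⁹)(9.24×10⁻⁴)) ≈ 3.77×10⁻⁶ V.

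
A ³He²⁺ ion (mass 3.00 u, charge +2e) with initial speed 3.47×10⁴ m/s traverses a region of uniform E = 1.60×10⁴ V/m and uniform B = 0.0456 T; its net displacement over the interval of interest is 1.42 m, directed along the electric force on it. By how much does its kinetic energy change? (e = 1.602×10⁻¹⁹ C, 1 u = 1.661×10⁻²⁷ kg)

ΔKE ≈ 7.28×10⁻¹⁵ J

The magnetic force is always ⟂ v and does no work; only the electric force changes KE.
ΔKE = F_E · d = |q|E d = (3.204×10⁻¹⁹)(1.60×10⁴)(1.42) ≈ 7.28×10⁻¹⁵ J.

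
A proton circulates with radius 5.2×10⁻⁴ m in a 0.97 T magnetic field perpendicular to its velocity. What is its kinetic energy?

v = |q|Br/m, then KE = ½mv² = (qBr)²/(2m).
v = (1.602×10⁻¹⁹)(0.97)(5.2×10⁻⁴)/1.673×10⁻²⁷ ≈ 4.830×10⁴ m/s.
KE = ½(1.673×10⁻²⁷)(4.830×10⁴)² ≈ 2.0×10⁻¹⁸ J.

KE ≈ 2.0×10⁻¹⁸ J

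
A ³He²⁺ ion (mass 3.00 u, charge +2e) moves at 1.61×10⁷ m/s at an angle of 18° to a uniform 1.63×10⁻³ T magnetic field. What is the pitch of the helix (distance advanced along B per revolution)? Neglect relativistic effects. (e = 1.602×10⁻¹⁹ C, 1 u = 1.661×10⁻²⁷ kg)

v∥ = v cosθ = 1.61×10⁷·cos18° ≈ 1.531×10⁷ m/s.
T = 2πm/(|q|B) = 2π(4.983×10⁻²⁷)/((3.204×10⁻¹⁹)(1.63×10⁻³)) ≈ 5.995×10⁻⁵ s.
pitch = v∥ T = (1.531×10⁷)(5.995×10⁻⁵) ≈ 918 m.

p ≈ 918 m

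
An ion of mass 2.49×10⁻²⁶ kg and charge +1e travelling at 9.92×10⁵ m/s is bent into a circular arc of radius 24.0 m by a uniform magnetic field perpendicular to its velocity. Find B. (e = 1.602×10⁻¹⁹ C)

From |q|vB = mv²/r, B = mv/(|q|r).
B = (2.49×10⁻²⁶)(9.92×10⁵)/((1.602×10⁻¹⁹)(24.0)) ≈ 6.42×10⁻³ T.

B ≈ 6.42×10⁻³ T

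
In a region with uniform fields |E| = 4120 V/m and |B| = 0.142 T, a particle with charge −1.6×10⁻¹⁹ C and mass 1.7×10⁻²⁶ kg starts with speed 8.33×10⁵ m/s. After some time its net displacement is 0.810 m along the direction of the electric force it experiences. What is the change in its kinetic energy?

The magnetic force is always ⟂ v and does no work; only the electric force changes KE.
ΔKE = F_E · d = |q|E d = (1.6×10⁻¹⁹)(4120)(0.810) ≈ 5.34×10⁻¹⁶ J.

ΔKE ≈ 5.34×10⁻¹⁶ J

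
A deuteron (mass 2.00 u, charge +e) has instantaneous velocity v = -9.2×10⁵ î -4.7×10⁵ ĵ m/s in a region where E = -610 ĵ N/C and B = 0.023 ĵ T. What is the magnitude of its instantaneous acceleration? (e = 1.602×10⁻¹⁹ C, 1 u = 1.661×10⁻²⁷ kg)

v×B = (0, 0, -2.12×10⁴) N/C.
E + v×B = (0, -610, -2.12×10⁴) N/C.
F = q(E + v×B) = (1.602×10⁻¹⁹ C)·(0, -610, -2.12×10⁴) = (0, -9.77×10⁻¹⁷, -3.39×10⁻¹⁵) N.
|a| = |F|/m = 3.391×10⁻¹⁵/3.322×10⁻²⁷ ≈ 1.02×10¹² m/s².

|a| ≈ 1.02×10¹² m/s²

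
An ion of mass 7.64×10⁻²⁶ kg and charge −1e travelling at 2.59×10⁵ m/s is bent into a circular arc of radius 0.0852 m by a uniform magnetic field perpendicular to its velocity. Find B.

B ≈ 1.45 T

From |q|vB = mv²/r, B = mv/(|q|r).
B = (7.64×10⁻²⁶)(2.59×10⁵)/((1.602×10⁻¹⁹)(0.0852)) ≈ 1.45 T.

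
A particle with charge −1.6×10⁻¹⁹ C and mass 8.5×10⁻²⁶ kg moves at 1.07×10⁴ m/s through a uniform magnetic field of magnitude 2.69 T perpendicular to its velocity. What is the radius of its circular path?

r ≈ 2.11×10⁻³ m

The magnetic force provides the centripetal force: |q|vB = mv²/r.
r = mv/(|q|B) = (8.5×10⁻²⁶)(1.07×10⁴)/((1.6×10⁻¹⁹)(2.69)) ≈ 2.11×10⁻³ m.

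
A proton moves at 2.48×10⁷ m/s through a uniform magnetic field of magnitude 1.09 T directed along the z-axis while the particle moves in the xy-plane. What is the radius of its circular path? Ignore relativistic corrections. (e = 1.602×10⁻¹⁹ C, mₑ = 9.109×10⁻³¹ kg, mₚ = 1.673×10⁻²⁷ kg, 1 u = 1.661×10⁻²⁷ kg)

The magnetic force provides the centripetal force: |q|vB = mv²/r.
r = mv/(|q|B) = (1.673×10⁻²⁷)(2.48×10⁷)/((1.602×10⁻¹⁹)(1.09)) ≈ 0.238 m.

r ≈ 0.238 m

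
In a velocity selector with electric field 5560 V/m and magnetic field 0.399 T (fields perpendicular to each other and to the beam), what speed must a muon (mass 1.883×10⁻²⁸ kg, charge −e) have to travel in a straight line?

Zero net Lorentz force requires |qE| = |q v×B|, i.e. E = vB.
v = E/B = 5560/0.399 = 1.39×10⁴ m/s.
The result is independent of the particle's charge and mass.

v = 1.39×10⁴ m/s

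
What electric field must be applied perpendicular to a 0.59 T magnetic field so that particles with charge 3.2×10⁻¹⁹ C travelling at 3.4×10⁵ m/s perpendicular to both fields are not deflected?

For straight-line motion qE = qvB, so E = vB.
E = 3.4×10⁵ × 0.59 = 2.0×10⁵ V/m.

E = 2.0×10⁵ V/m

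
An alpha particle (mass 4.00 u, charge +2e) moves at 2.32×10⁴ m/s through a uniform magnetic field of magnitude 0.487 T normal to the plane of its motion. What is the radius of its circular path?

The magnetic force provides the centripetal force: |q|vB = mv²/r.
r = mv/(|q|B) = (6.644×10⁻²⁷)(2.32×10⁴)/((3.204×10⁻¹⁹)(0.487)) ≈ 9.88×10⁻⁴ m.

r ≈ 9.88×10⁻⁴ m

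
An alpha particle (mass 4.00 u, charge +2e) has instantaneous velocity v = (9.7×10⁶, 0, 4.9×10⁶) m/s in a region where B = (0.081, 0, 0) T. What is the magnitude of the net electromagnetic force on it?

|F| ≈ 1.27×10⁻¹³ N

v×B = (0, 3.97×10⁵, 0) N/C.
F = q v×B = (3.204×10⁻¹⁹ C)·(0, 3.97×10⁵, 0) = (0, 1.27×10⁻¹³, 0) N.
|F| = 1.27×10⁻¹³ N.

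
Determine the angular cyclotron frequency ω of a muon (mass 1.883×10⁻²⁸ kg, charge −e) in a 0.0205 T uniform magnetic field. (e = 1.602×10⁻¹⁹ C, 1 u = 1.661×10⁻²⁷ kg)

ω ≈ 1.74×10⁷ rad/s

ω = |q|B/m.
ω = (1.602×10⁻¹⁹)(0.0205)/1.883×10⁻²⁸ ≈ 1.74×10⁷ rad/s.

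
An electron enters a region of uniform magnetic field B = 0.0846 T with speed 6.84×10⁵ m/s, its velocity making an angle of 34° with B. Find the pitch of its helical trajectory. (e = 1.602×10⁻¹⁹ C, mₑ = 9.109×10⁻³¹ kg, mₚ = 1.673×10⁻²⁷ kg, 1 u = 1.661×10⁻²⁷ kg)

v∥ = v cosθ = 6.84×10⁵·cos34° ≈ 5.671×10⁵ m/s.
T = 2πm/(|q|B) = 2π(9.109×10⁻³¹)/((1.602×10⁻¹⁹)(0.0846)) ≈ 4.223×10⁻¹⁰ s.
pitch = v∥ T = (5.671×10⁵)(4.223×10⁻¹⁰) ≈ 2.39×10⁻⁴ m.

p ≈ 2.39×10⁻⁴ m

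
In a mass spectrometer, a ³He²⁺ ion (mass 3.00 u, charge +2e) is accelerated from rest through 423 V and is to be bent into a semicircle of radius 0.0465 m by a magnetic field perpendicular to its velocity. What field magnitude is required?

v = √(2|q|V/m) = √(2·3.204×10⁻¹⁹·423/4.983×10⁻²⁷) ≈ 2.332×10⁵ m/s.
B = mv/(|q|r) = (4.983×10⁻²⁷)(2.332×10⁵)/((3.204×10⁻¹⁹)(0.0465)) ≈ 0.0780 T.

B ≈ 0.0780 T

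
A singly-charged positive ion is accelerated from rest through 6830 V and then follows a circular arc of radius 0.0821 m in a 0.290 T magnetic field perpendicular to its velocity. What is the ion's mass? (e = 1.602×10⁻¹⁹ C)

Combine |q|V = ½mv² and r = mv/(|q|B): eliminate v to get m = qB²r²/(2V).
m = (1.602×10⁻¹⁹)(0.290)²(0.0821)²/(2·6830) ≈ 6.65×10⁻²⁷ kg.

m ≈ 6.65×10⁻²⁷ kg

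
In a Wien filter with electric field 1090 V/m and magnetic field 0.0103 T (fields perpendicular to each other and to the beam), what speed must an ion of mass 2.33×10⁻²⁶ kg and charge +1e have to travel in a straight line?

v = 1.06×10⁵ m/s

Zero net Lorentz force requires |qE| = |q v×B|, i.e. E = vB.
v = E/B = 1090/0.0103 = 1.06×10⁵ m/s.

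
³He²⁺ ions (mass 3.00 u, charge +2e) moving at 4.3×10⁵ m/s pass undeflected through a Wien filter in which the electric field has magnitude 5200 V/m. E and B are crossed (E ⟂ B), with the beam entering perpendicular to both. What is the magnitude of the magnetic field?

B = 0.012 T

Balance of forces in the selector: qE = qvB ⇒ B = E/v.
B = 5200/4.3×10⁵ = 0.012 T.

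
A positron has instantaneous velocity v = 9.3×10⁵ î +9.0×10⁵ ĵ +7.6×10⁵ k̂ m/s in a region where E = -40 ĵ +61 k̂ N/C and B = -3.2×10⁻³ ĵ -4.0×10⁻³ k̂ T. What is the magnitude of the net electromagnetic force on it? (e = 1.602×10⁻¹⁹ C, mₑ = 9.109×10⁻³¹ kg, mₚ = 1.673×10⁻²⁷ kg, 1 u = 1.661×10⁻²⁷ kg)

v×B = (-1170, 3720, -2980) N/C.
E + v×B = (-1170, 3680, -2920) N/C.
F = q(E + v×B) = (1.602×10⁻¹⁹ C)·(-1170, 3680, -2920) = (-1.87×10⁻¹⁶, 5.90×10⁻¹⁶, -4.67×10⁻¹⁶) N.
|F| = 7.75×10⁻¹⁶ N.

|F| ≈ 7.75×10⁻¹⁶ N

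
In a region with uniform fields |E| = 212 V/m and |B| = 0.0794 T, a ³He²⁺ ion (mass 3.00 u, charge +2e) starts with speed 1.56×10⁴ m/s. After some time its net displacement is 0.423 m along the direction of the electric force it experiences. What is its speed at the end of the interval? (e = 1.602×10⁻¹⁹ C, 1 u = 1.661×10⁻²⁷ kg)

B does no work; ΔKE = |q|E d.
½mv_f² = ½mv₀² + |q|Ed = ½(4.983×10⁻²⁷)(1.56×10⁴)² + (3.204×10⁻¹⁹)(212)(0.423) ≈ 6.063×10⁻¹⁹ J + 2.873×10⁻¹⁷ J ≈ 2.934×10⁻¹⁷ J.
v_f = √(2·2.934×10⁻¹⁷/4.983×10⁻²⁷) ≈ 1.09×10⁵ m/s.

v_f ≈ 1.09×10⁵ m/s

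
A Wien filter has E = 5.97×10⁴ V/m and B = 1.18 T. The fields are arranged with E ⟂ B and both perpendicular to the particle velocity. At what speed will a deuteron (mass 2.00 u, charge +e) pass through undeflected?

v = 5.06×10⁴ m/s

Zero net Lorentz force requires |qE| = |q v×B|, i.e. E = vB.
v = E/B = 5.97×10⁴/1.18 = 5.06×10⁴ m/s.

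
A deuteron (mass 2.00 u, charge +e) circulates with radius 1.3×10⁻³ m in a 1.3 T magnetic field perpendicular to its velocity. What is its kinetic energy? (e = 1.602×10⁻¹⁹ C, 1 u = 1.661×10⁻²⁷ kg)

v = |q|Br/m, then KE = ½mv² = (qBr)²/(2m).
v = (1.602×10⁻¹⁹)(1.3)(1.3×10⁻³)/3.322×10⁻²⁷ ≈ 8.150×10⁴ m/s.
KE = ½(3.322×10⁻²⁷)(8.150×10⁴)² ≈ 1.1×10⁻¹⁷ J.

KE ≈ 1.1×10⁻¹⁷ J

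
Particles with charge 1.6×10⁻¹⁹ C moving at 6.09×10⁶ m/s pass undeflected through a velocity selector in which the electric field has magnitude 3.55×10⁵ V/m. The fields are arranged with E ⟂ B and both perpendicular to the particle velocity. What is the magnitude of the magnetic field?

Balance of forces in the selector: qE = qvB ⇒ B = E/v.
B = 3.55×10⁵/6.09×10⁶ = 0.0583 T.

B = 0.0583 T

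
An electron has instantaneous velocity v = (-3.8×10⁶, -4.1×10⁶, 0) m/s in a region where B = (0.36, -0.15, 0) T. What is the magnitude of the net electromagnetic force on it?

v×B = (0, 0, 2.05×10⁶) N/C.
F = q v×B = (−1.602×10⁻¹⁹ C)·(0, 0, 2.05×10⁶) = (0, 0, -3.28×10⁻¹³) N.
|F| = 3.28×10⁻¹³ N.

|F| ≈ 3.28×10⁻¹³ N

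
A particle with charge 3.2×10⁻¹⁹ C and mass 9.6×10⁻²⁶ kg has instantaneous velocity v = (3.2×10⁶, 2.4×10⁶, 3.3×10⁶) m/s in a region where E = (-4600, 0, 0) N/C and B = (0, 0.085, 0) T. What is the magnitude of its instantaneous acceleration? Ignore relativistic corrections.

v×B = (-2.80×10⁵, 0, 2.72×10⁵) N/C.
E + v×B = (-2.85×10⁵, 0, 2.72×10⁵) N/C.
F = q(E + v×B) = (3.2×10⁻¹⁹ C)·(-2.85×10⁵, 0, 2.72×10⁵) = (-9.12×10⁻¹⁴, 0, 8.70×10⁻¹⁴) N.
|a| = |F|/m = 1.261×10⁻¹³/9.6×10⁻²⁶ ≈ 1.31×10¹² m/s².

|a| ≈ 1.31×10¹² m/s²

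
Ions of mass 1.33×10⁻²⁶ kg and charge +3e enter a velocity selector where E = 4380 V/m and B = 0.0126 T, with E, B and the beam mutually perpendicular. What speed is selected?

For undeflected motion the electric and magnetic forces balance: qE = qvB.
v = E/B = 4380/0.0126 = 3.48×10⁵ m/s.
The result is independent of the particle's charge and mass.

v = 3.48×10⁵ m/s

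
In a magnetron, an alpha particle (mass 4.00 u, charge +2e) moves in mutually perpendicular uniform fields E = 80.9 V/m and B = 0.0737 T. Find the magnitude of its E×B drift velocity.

The steady drift has the magnetic force balancing the electric force, so v_d = E/B.
v_d = 80.9/0.0737 = 1100 m/s.

v_d ≈ 1100 m/s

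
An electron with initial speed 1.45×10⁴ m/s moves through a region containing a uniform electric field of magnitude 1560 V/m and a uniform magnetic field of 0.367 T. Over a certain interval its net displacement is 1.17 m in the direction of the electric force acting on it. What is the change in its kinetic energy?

The magnetic force is always ⟂ v and does no work; only the electric force changes KE.
ΔKE = F_E · d = |q|E d = (1.602×10⁻¹⁹)(1560)(1.17) ≈ 2.92×10⁻¹⁶ J.

ΔKE ≈ 2.92×10⁻¹⁶ J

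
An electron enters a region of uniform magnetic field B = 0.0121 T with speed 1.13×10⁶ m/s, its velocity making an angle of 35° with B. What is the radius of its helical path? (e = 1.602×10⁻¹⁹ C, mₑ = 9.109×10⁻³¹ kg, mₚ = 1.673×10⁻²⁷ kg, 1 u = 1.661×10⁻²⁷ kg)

v⊥ = v sinθ = 1.13×10⁶·sin35° ≈ 6.481×10⁵ m/s.
r = m v⊥/(|q|B) = (9.109×10⁻³¹)(6.481×10⁵)/((1.602×10⁻¹⁹)(0.0121)) ≈ 3.05×10⁻⁴ m.

r ≈ 3.05×10⁻⁴ m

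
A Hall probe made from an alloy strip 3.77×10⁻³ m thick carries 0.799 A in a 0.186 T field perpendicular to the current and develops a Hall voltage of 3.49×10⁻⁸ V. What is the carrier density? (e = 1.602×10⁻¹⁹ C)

From V_H = IB/(n e t), n = IB/(V_H e t).
n = (0.799)(0.186)/((3.49×10⁻⁸)(1.602×10⁻¹⁹)(3.77×10⁻³)) ≈ 7.05×10²⁷ m⁻³.

n ≈ 7.05×10²⁷ m⁻³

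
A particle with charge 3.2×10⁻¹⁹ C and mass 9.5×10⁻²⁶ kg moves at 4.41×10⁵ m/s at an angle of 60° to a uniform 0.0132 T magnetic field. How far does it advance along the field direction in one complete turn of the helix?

p ≈ 31.2 m

v∥ = v cosθ = 4.41×10⁵·cos60° ≈ 2.205×10⁵ m/s.
T = 2πm/(|q|B) = 2π(9.5×10⁻²⁶)/((3.2×10⁻¹⁹)(0.0132)) ≈ 1.413×10⁻⁴ s.
pitch = v∥ T = (2.205×10⁵)(1.413×10⁻⁴) ≈ 31.2 m.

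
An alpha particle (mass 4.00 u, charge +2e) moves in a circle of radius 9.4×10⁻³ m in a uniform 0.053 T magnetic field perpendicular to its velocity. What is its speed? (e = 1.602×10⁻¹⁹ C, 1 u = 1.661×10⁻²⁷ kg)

v ≈ 2.4×10⁴ m/s

From |q|vB = mv²/r, v = |q|Br/m.
v = (3.204×10⁻¹⁹)(0.053)(9.4×10⁻³)/6.644×10⁻²⁷ ≈ 2.4×10⁴ m/s.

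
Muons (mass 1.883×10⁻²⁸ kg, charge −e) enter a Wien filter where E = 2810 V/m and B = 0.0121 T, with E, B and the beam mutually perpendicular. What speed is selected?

v = 2.32×10⁵ m/s

Straight-line motion ⇒ electric and magnetic forces cancel, so E = vB.
v = E/B = 2810/0.0121 = 2.32×10⁵ m/s.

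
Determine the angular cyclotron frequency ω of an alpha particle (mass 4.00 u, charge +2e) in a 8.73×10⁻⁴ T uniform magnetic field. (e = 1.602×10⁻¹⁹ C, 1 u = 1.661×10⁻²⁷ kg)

ω ≈ 4.21×10⁴ rad/s

ω = |q|B/m.
ω = (3.204×10⁻¹⁹)(8.73×10⁻⁴)/6.644×10⁻²⁷ ≈ 4.21×10⁴ rad/s.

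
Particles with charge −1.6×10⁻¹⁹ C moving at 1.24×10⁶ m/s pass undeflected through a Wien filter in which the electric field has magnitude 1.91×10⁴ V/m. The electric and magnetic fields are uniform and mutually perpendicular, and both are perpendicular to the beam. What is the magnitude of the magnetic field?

B = 0.0154 T

Balance of forces in the selector: qE = qvB ⇒ B = E/v.
B = 1.91×10⁴/1.24×10⁶ = 0.0154 T.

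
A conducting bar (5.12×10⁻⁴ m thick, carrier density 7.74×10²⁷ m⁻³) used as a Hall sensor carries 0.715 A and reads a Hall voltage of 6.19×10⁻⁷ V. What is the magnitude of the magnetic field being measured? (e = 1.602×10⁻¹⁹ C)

B ≈ 0.550 T

From V_H = IB/(n e t), B = V_H n e t / I.
B = (6.19×10⁻⁷)(7.74×10²⁷)(1.602×10⁻¹⁹)(5.12×10⁻⁴)/0.715 ≈ 0.550 T.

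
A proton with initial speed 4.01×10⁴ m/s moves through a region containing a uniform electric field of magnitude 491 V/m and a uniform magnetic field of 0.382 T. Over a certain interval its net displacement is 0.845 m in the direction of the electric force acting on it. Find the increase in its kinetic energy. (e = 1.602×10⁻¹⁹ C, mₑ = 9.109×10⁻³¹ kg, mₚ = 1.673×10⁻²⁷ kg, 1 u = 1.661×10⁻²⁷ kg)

ΔKE ≈ 6.65×10⁻¹⁷ J

The magnetic force is always ⟂ v and does no work; only the electric force changes KE.
ΔKE = F_E · d = |q|E d = (1.602×10⁻¹⁹)(491)(0.845) ≈ 6.65×10⁻¹⁷ J.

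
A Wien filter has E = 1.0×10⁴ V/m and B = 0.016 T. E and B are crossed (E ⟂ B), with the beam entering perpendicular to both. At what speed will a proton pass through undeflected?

v = 6.2×10⁵ m/s

For undeflected motion the electric and magnetic forces balance: qE = qvB.
v = E/B = 1.0×10⁴/0.016 = 6.2×10⁵ m/s.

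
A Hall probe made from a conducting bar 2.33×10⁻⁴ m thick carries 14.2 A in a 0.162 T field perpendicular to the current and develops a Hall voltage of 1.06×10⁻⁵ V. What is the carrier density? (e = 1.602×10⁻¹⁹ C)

From V_H = IB/(n e t), n = IB/(V_H e t).
n = (14.2)(0.162)/((1.06×10⁻⁵)(1.602×10⁻¹⁹)(2.33×10⁻⁴)) ≈ 5.81×10²⁷ m⁻³.

n ≈ 5.81×10²⁷ m⁻³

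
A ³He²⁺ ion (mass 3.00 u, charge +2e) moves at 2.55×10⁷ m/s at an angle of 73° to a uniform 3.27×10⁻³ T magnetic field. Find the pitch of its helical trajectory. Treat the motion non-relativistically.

p ≈ 223 m

v∥ = v cosθ = 2.55×10⁷·cos73° ≈ 7.455×10⁶ m/s.
T = 2πm/(|q|B) = 2π(4.983×10⁻²⁷)/((3.204×10⁻¹⁹)(3.27×10⁻³)) ≈ 2.988×10⁻⁵ s.
pitch = v∥ T = (7.455×10⁶)(2.988×10⁻⁵) ≈ 223 m.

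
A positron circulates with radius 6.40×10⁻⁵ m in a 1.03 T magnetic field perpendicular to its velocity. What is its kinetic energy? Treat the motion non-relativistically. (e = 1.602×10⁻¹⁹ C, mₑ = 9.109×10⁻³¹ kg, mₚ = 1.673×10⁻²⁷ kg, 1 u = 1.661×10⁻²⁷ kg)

v = |q|Br/m, then KE = ½mv² = (qBr)²/(2m).
v = (1.602×10⁻¹⁹)(1.03)(6.40×10⁻⁵)/9.109×10⁻³¹ ≈ 1.159×10⁷ m/s.
KE = ½(9.109×10⁻³¹)(1.159×10⁷)² ≈ 6.12×10⁻¹⁷ J.

KE ≈ 6.12×10⁻¹⁷ J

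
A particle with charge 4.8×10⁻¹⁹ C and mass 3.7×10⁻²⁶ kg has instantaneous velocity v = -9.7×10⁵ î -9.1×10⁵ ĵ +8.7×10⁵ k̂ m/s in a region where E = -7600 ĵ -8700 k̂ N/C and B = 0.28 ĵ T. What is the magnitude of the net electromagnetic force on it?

v×B = (-2.44×10⁵, 0, -2.72×10⁵) N/C.
E + v×B = (-2.44×10⁵, -7600, -2.80×10⁵) N/C.
F = q(E + v×B) = (4.8×10⁻¹⁹ C)·(-2.44×10⁵, -7600, -2.80×10⁵) = (-1.17×10⁻¹³, -3.65×10⁻¹⁵, -1.35×10⁻¹³) N.
|F| = 1.78×10⁻¹³ N.

|F| ≈ 1.78×10⁻¹³ N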